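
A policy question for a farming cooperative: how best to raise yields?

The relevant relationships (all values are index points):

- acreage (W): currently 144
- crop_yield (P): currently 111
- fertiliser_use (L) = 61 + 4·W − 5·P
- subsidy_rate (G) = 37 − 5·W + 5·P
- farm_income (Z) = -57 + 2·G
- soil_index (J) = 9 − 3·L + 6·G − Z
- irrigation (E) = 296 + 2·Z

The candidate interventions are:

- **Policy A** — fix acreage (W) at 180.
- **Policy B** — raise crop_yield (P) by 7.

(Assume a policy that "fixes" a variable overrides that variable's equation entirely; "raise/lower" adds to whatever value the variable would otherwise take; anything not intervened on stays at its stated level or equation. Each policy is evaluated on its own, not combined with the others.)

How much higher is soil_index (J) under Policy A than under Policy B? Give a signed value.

Policy A (W := 180):
  W = 180
  P = 111
  L = 61 + 4·180 − 5·111 = 226
  G = 37 − 5·180 + 5·111 = -308
  Z = -57 + 2·(-308) = -673
  J = 9 − 3·226 + 6·(-308) − (-673) = -1844
Policy B (P + 7):
  W = 144
  P = 111 + 7 = 118
  L = 61 + 4·144 − 5·118 = 47
  G = 37 − 5·144 + 5·118 = -93
  Z = -57 + 2·(-93) = -243
  J = 9 − 3·47 + 6·(-93) − (-243) = -447
J: -1844 − (-447) = -1397

-1397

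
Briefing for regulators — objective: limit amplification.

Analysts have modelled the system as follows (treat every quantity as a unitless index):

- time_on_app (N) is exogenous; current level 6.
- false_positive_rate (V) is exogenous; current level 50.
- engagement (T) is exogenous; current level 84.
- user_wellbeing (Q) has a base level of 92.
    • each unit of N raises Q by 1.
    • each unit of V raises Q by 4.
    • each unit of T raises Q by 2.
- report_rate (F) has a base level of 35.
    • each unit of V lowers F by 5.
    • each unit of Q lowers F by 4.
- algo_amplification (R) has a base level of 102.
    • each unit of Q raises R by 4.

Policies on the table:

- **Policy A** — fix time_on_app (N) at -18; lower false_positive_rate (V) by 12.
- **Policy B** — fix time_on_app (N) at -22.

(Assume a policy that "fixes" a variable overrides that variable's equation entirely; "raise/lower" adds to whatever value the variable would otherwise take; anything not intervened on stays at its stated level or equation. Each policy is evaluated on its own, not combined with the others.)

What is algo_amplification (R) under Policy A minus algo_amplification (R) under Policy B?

Policy A (N := -18, V − 12):
  N = -18
  V = 50 − 12 = 38
  T = 84
  Q = 92 + (-18) + 4·38 + 2·84 = 394
  R = 102 + 4·394 = 1678
Policy B (N := -22):
  N = -22
  V = 50
  T = 84
  Q = 92 + (-22) + 4·50 + 2·84 = 438
  R = 102 + 4·438 = 1854
R: 1678 − 1854 = -176

-176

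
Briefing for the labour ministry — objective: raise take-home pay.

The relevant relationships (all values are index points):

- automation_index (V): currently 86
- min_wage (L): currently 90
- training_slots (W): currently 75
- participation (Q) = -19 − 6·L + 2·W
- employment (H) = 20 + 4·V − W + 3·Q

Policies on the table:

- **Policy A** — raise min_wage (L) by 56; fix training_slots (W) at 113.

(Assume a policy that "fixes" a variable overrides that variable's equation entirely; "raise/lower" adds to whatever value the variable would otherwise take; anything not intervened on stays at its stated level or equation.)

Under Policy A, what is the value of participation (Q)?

-669

Policy A (L + 56, W := 113):
  L = 90 + 56 = 146
  W = 113
  Q = -19 − 6·146 + 2·113 = -669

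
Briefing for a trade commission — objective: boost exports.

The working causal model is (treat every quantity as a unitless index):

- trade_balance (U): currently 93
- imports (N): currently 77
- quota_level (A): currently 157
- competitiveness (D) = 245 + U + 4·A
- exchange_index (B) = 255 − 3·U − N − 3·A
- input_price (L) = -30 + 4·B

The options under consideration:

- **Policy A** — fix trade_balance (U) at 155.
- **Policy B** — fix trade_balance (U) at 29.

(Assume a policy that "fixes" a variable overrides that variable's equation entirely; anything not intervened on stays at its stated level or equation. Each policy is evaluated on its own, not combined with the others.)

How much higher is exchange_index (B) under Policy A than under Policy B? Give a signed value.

-378

Policy A (U := 155):
  U = 155
  N = 77
  A = 157
  B = 255 − 3·155 − 77 − 3·157 = -758
Policy B (U := 29):
  U = 29
  N = 77
  A = 157
  B = 255 − 3·29 − 77 − 3·157 = -380
B: -758 − (-380) = -378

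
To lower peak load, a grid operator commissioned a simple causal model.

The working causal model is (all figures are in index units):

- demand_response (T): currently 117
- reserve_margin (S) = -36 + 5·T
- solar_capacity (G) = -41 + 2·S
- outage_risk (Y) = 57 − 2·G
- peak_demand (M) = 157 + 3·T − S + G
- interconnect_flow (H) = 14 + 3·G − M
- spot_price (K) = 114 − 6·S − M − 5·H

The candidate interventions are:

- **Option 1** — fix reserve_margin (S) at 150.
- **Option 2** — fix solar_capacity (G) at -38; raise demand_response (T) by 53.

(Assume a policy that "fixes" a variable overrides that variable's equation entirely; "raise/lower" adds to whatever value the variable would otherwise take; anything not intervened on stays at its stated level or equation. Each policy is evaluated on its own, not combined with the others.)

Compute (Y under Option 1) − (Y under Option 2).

Option 1 (S := 150):
  T = 117
  S = 150
  G = -41 + 2·150 = 259
  Y = 57 − 2·259 = -461
Option 2 (G := -38, T + 53):
  T = 117 + 53 = 170
  S = -36 + 5·170 = 814
  G = -38
  Y = 57 − 2·(-38) = 133
Y: -461 − 133 = -594

-594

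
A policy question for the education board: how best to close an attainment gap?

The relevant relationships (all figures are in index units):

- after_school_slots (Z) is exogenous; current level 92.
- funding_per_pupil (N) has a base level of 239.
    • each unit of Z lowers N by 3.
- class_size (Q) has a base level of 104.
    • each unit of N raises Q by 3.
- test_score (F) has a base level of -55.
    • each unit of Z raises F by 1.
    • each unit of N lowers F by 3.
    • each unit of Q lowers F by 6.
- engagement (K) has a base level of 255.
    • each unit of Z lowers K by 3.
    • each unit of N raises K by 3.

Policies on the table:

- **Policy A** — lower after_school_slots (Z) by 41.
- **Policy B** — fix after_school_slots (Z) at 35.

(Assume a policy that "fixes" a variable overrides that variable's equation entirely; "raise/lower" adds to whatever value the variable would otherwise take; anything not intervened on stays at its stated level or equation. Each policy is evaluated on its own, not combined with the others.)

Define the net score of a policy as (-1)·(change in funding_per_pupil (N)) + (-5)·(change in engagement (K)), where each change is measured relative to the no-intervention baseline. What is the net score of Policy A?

Baseline:
  Z = 92
  N = 239 − 3·92 = -37
  K = 255 − 3·92 + 3·(-37) = -132
Policy A (Z − 41):
  Z = 92 − 41 = 51
  N = 239 − 3·51 = 86
  K = 255 − 3·51 + 3·86 = 360
ΔN = 86 − (-37) = 123; ΔK = 360 − (-132) = 492
Score = (-1)·123 + (-5)·492 = -2583

-2583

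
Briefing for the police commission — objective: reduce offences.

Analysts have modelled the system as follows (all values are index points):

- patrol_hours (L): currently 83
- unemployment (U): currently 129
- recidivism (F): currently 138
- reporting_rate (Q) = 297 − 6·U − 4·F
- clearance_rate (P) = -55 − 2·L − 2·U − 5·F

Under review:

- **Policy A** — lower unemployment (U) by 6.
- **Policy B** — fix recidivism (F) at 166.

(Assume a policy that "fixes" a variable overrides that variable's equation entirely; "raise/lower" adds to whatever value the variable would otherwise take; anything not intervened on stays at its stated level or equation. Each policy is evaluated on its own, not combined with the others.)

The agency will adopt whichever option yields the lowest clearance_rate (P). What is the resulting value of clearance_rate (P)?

-1309

Policy A (U − 6):
  L = 83
  U = 129 − 6 = 123
  F = 138
  P = -55 − 2·83 − 2·123 − 5·138 = -1157
Policy B (F := 166):
  L = 83
  U = 129
  F = 166
  P = -55 − 2·83 − 2·129 − 5·166 = -1309
Comparing — Policy A: P=-1157, Policy B: P=-1309. Lowest is -1309 (Policy B).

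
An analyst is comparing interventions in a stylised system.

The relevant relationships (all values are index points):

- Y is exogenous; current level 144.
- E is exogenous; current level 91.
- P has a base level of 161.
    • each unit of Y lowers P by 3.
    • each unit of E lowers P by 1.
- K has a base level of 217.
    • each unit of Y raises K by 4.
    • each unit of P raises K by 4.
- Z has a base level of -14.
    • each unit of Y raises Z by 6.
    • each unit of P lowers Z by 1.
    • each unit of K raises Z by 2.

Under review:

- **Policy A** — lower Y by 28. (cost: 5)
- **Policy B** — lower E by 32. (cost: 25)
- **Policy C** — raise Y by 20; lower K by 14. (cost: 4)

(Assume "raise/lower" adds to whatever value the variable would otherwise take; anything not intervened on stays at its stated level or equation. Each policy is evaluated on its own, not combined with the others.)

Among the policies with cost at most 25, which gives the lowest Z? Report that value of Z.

-266

Policy A (Y − 28):
  Y = 144 − 28 = 116
  E = 91
  P = 161 − 3·116 − 91 = -278
  K = 217 + 4·116 + 4·(-278) = -431
  Z = -14 + 6·116 − (-278) + 2·(-431) = 98
Policy B (E − 32):
  Y = 144
  E = 91 − 32 = 59
  P = 161 − 3·144 − 59 = -330
  K = 217 + 4·144 + 4·(-330) = -527
  Z = -14 + 6·144 − (-330) + 2·(-527) = 126
Policy C (Y + 20, K − 14):
  Y = 144 + 20 = 164
  E = 91
  P = 161 − 3·164 − 91 = -422
  K = 217 + 4·164 + 4·(-422) (−14 from intervention) = -829
  Z = -14 + 6·164 − (-422) + 2·(-829) = -266
Comparing — Policy A: Z=98, Policy B: Z=126, Policy C: Z=-266. Lowest is -266 (Policy C).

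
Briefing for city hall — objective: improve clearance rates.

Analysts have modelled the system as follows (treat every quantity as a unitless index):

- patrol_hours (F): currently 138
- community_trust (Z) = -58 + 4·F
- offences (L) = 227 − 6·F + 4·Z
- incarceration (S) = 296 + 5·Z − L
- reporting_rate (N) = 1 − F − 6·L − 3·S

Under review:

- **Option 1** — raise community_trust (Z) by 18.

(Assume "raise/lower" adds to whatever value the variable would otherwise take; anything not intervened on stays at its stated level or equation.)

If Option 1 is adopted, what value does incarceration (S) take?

Option 1 (Z + 18):
  F = 138
  Z = -58 + 4·138 (+18 from intervention) = 512
  L = 227 − 6·138 + 4·512 = 1447
  S = 296 + 5·512 − 1447 = 1409

1409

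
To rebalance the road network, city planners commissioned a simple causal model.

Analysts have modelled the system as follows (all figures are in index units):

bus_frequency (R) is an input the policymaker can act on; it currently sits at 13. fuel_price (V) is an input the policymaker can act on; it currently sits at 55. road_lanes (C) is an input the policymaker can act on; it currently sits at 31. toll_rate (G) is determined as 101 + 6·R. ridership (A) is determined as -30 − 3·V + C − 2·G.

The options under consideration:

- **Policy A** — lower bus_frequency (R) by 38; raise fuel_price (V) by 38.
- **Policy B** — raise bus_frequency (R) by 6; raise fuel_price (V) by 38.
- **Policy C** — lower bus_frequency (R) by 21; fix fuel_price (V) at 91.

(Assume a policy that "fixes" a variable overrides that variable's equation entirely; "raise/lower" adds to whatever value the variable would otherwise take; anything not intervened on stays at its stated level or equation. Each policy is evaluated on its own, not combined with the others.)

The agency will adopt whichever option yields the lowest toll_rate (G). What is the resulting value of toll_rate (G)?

Policy A (R − 38, V + 38):
  R = 13 − 38 = -25
  G = 101 + 6·(-25) = -49
Policy B (R + 6, V + 38):
  R = 13 + 6 = 19
  G = 101 + 6·19 = 215
Policy C (R − 21, V := 91):
  R = 13 − 21 = -8
  G = 101 + 6·(-8) = 53
Comparing — Policy A: G=-49, Policy B: G=215, Policy C: G=53. Lowest is -49 (Policy A).

-49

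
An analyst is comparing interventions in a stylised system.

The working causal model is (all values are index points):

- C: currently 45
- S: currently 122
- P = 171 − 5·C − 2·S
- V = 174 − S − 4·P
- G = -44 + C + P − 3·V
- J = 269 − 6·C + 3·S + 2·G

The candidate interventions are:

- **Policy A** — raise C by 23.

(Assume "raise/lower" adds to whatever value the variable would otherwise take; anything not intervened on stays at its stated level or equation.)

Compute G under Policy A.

-5501

Policy A (C + 23):
  C = 45 + 23 = 68
  S = 122
  P = 171 − 5·68 − 2·122 = -413
  V = 174 − 122 − 4·(-413) = 1704
  G = -44 + 68 + (-413) − 3·1704 = -5501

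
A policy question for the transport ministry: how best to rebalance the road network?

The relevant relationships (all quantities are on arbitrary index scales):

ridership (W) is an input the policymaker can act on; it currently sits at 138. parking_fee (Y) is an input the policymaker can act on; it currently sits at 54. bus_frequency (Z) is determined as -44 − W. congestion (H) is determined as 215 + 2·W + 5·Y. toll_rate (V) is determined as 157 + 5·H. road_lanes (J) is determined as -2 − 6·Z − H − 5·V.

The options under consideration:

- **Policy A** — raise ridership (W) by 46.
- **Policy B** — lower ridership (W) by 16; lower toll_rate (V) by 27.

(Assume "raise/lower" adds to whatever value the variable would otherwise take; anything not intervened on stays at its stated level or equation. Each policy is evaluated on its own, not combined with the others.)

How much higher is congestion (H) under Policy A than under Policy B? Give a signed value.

124

Policy A (W + 46):
  W = 138 + 46 = 184
  Y = 54
  H = 215 + 2·184 + 5·54 = 853
Policy B (W − 16, V − 27):
  W = 138 − 16 = 122
  Y = 54
  H = 215 + 2·122 + 5·54 = 729
H: 853 − 729 = 124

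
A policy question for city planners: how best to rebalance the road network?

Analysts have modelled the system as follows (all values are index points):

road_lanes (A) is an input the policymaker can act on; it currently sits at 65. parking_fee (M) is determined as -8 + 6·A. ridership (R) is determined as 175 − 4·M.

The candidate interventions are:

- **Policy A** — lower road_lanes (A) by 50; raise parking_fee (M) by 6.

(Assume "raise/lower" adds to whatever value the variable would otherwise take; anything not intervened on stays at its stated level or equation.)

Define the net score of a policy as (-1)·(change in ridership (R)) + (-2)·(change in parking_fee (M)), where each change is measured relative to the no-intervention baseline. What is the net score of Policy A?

-588

Baseline:
  A = 65
  M = -8 + 6·65 = 382
  R = 175 − 4·382 = -1353
Policy A (A − 50, M + 6):
  A = 65 − 50 = 15
  M = -8 + 6·15 (+6 from intervention) = 88
  R = 175 − 4·88 = -177
ΔR = -177 − (-1353) = 1176; ΔM = 88 − 382 = -294
Score = (-1)·1176 + (-2)·(-294) = -588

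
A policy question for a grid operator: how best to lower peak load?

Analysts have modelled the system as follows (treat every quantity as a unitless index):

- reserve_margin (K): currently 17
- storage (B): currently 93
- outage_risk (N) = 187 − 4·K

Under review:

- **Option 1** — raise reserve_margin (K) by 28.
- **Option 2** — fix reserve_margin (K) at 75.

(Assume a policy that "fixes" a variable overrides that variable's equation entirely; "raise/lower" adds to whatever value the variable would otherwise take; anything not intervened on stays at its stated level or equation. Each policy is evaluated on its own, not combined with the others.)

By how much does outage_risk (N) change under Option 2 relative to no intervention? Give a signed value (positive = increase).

Baseline:
  K = 17
  N = 187 − 4·17 = 119
Option 2 (K := 75):
  K = 75
  N = 187 − 4·75 = -113
Change in N: -113 − 119 = -232

-232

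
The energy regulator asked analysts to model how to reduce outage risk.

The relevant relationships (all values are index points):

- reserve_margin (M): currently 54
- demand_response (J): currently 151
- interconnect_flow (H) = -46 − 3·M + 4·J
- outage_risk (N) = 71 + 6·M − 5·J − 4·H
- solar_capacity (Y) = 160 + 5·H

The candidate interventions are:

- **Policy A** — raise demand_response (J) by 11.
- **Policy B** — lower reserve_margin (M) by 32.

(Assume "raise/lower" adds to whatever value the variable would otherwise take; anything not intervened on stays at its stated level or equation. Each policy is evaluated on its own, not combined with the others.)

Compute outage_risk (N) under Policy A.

-2175

Policy A (J + 11):
  M = 54
  J = 151 + 11 = 162
  H = -46 − 3·54 + 4·162 = 440
  N = 71 + 6·54 − 5·162 − 4·440 = -2175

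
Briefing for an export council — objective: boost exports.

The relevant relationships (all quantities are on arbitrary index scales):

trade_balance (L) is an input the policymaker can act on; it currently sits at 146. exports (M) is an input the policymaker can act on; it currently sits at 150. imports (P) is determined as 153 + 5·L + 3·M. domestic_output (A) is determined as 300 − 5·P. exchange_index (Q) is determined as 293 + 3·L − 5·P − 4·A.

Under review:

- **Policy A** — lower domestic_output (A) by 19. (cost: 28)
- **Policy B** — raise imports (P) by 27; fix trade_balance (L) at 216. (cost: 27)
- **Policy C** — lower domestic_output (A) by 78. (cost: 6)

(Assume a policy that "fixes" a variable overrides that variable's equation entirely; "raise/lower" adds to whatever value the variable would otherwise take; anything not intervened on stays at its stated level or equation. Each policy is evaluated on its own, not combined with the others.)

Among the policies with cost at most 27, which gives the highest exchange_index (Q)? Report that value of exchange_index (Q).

Policy B (P + 27, L := 216):
  L = 216
  M = 150
  P = 153 + 5·216 + 3·150 (+27 from intervention) = 1710
  A = 300 − 5·1710 = -8250
  Q = 293 + 3·216 − 5·1710 − 4·(-8250) = 25391
Policy C (A − 78):
  L = 146
  M = 150
  P = 153 + 5·146 + 3·150 = 1333
  A = 300 − 5·1333 (−78 from intervention) = -6443
  Q = 293 + 3·146 − 5·1333 − 4·(-6443) = 19838
Comparing — Policy B: Q=25391, Policy C: Q=19838. Highest is 25391 (Policy B).

25391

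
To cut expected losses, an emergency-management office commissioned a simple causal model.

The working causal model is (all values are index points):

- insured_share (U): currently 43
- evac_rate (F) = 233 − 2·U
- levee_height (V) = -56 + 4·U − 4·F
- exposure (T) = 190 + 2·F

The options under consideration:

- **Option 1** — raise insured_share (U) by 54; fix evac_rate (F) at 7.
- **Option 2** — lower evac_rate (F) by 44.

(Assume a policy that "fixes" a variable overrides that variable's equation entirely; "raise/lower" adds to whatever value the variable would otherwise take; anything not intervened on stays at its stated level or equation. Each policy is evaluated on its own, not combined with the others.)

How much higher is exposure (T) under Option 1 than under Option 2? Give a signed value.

-192

Option 1 (U + 54, F := 7):
  U = 43 + 54 = 97
  F = 7
  T = 190 + 2·7 = 204
Option 2 (F − 44):
  U = 43
  F = 233 − 2·43 (−44 from intervention) = 103
  T = 190 + 2·103 = 396
T: 204 − 396 = -192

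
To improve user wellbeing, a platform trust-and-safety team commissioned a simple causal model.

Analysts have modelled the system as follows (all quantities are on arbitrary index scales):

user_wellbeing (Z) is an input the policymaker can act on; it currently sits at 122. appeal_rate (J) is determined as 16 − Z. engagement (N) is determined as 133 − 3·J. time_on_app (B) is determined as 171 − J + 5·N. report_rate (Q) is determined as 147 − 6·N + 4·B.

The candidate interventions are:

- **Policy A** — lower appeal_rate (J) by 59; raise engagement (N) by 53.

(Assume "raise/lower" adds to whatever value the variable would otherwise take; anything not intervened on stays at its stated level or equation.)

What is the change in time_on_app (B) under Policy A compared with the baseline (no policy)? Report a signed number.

1209

Baseline:
  Z = 122
  J = 16 − 122 = -106
  N = 133 − 3·(-106) = 451
  B = 171 − (-106) + 5·451 = 2532
Policy A (J − 59, N + 53):
  Z = 122
  J = 16 − 122 (−59 from intervention) = -165
  N = 133 − 3·(-165) (+53 from intervention) = 681
  B = 171 − (-165) + 5·681 = 3741
Change in B: 3741 − 2532 = 1209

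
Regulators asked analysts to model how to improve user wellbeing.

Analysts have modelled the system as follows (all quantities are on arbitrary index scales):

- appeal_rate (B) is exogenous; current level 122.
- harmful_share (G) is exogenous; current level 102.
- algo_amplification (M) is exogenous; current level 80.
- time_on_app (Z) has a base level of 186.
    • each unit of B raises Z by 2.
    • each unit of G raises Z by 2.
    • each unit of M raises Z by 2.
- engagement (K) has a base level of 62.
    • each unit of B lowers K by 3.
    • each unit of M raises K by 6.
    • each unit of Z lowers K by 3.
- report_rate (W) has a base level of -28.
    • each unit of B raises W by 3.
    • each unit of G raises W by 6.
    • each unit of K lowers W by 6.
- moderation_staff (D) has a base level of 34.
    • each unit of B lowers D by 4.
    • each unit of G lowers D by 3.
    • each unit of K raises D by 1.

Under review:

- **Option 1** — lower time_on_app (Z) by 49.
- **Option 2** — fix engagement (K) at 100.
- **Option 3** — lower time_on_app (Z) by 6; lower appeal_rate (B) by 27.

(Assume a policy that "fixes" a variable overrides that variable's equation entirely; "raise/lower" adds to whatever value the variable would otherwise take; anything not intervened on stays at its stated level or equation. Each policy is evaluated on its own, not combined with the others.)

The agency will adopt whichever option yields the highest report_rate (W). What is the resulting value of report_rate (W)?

Option 1 (Z − 49):
  B = 122
  G = 102
  M = 80
  Z = 186 + 2·122 + 2·102 + 2·80 (−49 from intervention) = 745
  K = 62 − 3·122 + 6·80 − 3·745 = -2059
  W = -28 + 3·122 + 6·102 − 6·(-2059) = 13304
Option 2 (K := 100):
  B = 122
  G = 102
  M = 80
  Z = 186 + 2·122 + 2·102 + 2·80 = 794
  K = 100
  W = -28 + 3·122 + 6·102 − 6·100 = 350
Option 3 (Z − 6, B − 27):
  B = 122 − 27 = 95
  G = 102
  M = 80
  Z = 186 + 2·95 + 2·102 + 2·80 (−6 from intervention) = 734
  K = 62 − 3·95 + 6·80 − 3·734 = -1945
  W = -28 + 3·95 + 6·102 − 6·(-1945) = 12539
Comparing — Option 1: W=13304, Option 2: W=350, Option 3: W=12539. Highest is 13304 (Option 1).

13304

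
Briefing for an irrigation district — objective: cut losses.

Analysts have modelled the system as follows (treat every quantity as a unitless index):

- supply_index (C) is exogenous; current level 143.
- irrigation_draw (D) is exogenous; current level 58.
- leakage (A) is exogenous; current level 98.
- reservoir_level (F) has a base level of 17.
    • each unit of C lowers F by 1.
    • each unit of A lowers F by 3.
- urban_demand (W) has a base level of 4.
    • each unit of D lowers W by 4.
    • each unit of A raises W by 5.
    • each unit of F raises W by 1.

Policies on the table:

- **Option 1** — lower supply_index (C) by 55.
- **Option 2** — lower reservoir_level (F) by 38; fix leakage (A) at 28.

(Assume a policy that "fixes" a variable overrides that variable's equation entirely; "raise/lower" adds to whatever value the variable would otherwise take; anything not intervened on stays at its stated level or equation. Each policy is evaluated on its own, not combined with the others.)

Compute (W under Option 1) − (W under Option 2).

233

Option 1 (C − 55):
  C = 143 − 55 = 88
  D = 58
  A = 98
  F = 17 − 88 − 3·98 = -365
  W = 4 − 4·58 + 5·98 + (-365) = -103
Option 2 (F − 38, A := 28):
  C = 143
  D = 58
  A = 28
  F = 17 − 143 − 3·28 (−38 from intervention) = -248
  W = 4 − 4·58 + 5·28 + (-248) = -336
W: -103 − (-336) = 233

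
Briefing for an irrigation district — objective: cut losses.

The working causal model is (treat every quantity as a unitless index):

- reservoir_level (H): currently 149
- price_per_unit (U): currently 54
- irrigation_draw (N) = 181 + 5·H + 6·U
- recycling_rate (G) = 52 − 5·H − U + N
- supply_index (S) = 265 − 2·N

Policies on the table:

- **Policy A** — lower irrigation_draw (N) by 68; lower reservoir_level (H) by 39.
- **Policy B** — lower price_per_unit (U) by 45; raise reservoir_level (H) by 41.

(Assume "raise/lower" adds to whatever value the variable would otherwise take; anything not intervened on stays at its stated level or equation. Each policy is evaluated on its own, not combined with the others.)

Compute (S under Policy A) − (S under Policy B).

Policy A (N − 68, H − 39):
  H = 149 − 39 = 110
  U = 54
  N = 181 + 5·110 + 6·54 (−68 from intervention) = 987
  S = 265 − 2·987 = -1709
Policy B (U − 45, H + 41):
  H = 149 + 41 = 190
  U = 54 − 45 = 9
  N = 181 + 5·190 + 6·9 = 1185
  S = 265 − 2·1185 = -2105
S: -1709 − (-2105) = 396

396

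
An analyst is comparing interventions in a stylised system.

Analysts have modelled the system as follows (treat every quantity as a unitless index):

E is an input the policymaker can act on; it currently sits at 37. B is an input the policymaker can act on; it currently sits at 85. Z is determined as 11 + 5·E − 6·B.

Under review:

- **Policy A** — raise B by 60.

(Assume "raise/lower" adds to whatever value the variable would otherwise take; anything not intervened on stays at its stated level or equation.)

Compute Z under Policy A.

Policy A (B + 60):
  E = 37
  B = 85 + 60 = 145
  Z = 11 + 5·37 − 6·145 = -674

-674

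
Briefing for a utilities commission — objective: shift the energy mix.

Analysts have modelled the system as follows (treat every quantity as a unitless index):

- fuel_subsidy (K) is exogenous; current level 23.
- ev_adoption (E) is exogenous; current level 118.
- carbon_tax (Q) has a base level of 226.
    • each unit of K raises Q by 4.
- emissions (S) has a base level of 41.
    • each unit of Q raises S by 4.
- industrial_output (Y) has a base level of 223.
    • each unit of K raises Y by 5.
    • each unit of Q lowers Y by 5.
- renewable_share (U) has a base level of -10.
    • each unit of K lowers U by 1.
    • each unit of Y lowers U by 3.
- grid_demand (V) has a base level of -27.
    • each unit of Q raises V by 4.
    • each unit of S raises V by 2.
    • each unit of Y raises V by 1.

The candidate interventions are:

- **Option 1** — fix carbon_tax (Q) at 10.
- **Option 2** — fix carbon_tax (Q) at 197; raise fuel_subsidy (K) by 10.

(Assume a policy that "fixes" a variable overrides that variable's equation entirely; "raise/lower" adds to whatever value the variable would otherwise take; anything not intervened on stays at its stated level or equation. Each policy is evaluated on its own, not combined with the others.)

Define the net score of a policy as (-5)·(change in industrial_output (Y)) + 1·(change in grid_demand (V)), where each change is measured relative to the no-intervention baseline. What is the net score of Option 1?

-9856

Baseline:
  K = 23
  Q = 226 + 4·23 = 318
  S = 41 + 4·318 = 1313
  Y = 223 + 5·23 − 5·318 = -1252
  V = -27 + 4·318 + 2·1313 + (-1252) = 2619
Option 1 (Q := 10):
  K = 23
  Q = 10
  S = 41 + 4·10 = 81
  Y = 223 + 5·23 − 5·10 = 288
  V = -27 + 4·10 + 2·81 + 288 = 463
ΔY = 288 − (-1252) = 1540; ΔV = 463 − 2619 = -2156
Score = (-5)·1540 + 1·(-2156) = -9856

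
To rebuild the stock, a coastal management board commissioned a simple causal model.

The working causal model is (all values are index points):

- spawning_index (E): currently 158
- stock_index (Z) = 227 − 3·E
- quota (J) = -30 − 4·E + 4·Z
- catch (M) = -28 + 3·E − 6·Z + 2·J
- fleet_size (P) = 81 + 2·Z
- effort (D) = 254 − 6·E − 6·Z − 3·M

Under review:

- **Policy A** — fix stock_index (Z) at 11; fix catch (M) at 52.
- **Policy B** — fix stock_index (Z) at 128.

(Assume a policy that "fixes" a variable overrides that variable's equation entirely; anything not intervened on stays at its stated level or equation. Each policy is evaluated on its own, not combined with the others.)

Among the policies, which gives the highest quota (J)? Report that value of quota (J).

Policy A (Z := 11, M := 52):
  E = 158
  Z = 11
  J = -30 − 4·158 + 4·11 = -618
Policy B (Z := 128):
  E = 158
  Z = 128
  J = -30 − 4·158 + 4·128 = -150
Comparing — Policy A: J=-618, Policy B: J=-150. Highest is -150 (Policy B).

-150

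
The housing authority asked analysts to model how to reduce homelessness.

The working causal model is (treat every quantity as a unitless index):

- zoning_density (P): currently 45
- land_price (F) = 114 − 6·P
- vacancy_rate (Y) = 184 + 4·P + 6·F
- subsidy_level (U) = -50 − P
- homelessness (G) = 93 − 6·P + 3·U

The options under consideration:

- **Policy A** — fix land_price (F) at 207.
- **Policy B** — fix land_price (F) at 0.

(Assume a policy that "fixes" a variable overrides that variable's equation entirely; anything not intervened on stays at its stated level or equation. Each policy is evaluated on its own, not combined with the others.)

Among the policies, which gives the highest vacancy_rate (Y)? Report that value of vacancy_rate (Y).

Policy A (F := 207):
  P = 45
  F = 207
  Y = 184 + 4·45 + 6·207 = 1606
Policy B (F := 0):
  P = 45
  F = 0
  Y = 184 + 4·45 + 6·0 = 364
Comparing — Policy A: Y=1606, Policy B: Y=364. Highest is 1606 (Policy A).

1606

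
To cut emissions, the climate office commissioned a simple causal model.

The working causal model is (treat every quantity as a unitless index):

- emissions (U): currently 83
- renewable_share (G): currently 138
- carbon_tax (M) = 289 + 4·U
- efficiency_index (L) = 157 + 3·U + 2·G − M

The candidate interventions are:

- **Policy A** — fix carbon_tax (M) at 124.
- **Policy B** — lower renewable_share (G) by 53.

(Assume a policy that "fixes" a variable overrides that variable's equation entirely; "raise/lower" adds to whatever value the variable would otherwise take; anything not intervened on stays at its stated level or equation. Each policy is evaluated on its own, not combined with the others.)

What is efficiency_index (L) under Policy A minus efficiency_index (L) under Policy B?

Policy A (M := 124):
  U = 83
  G = 138
  M = 124
  L = 157 + 3·83 + 2·138 − 124 = 558
Policy B (G − 53):
  U = 83
  G = 138 − 53 = 85
  M = 289 + 4·83 = 621
  L = 157 + 3·83 + 2·85 − 621 = -45
L: 558 − (-45) = 603

603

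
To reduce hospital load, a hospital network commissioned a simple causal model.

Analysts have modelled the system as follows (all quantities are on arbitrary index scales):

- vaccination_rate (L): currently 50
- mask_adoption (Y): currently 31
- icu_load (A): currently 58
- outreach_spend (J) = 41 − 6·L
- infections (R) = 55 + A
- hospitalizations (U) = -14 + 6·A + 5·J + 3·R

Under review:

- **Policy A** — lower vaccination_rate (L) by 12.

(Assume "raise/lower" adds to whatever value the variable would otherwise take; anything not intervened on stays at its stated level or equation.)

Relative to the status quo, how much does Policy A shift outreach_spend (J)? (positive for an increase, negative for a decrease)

72

Baseline:
  L = 50
  J = 41 − 6·50 = -259
Policy A (L − 12):
  L = 50 − 12 = 38
  J = 41 − 6·38 = -187
Change in J: -187 − (-259) = 72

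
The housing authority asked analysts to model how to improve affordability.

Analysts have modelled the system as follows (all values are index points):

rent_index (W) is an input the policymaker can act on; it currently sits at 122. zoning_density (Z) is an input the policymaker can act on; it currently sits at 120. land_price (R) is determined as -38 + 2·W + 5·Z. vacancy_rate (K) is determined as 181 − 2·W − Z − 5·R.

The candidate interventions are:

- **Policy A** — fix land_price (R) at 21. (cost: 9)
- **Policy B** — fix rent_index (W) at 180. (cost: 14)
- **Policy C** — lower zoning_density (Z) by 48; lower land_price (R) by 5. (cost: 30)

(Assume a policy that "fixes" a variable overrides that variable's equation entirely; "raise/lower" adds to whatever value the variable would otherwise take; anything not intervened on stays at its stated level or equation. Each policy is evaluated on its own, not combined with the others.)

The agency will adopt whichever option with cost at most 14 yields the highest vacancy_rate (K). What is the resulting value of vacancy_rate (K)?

Policy A (R := 21):
  W = 122
  Z = 120
  R = 21
  K = 181 − 2·122 − 120 − 5·21 = -288
Policy B (W := 180):
  W = 180
  Z = 120
  R = -38 + 2·180 + 5·120 = 922
  K = 181 − 2·180 − 120 − 5·922 = -4909
Comparing — Policy A: K=-288, Policy B: K=-4909. Highest is -288 (Policy A).

-288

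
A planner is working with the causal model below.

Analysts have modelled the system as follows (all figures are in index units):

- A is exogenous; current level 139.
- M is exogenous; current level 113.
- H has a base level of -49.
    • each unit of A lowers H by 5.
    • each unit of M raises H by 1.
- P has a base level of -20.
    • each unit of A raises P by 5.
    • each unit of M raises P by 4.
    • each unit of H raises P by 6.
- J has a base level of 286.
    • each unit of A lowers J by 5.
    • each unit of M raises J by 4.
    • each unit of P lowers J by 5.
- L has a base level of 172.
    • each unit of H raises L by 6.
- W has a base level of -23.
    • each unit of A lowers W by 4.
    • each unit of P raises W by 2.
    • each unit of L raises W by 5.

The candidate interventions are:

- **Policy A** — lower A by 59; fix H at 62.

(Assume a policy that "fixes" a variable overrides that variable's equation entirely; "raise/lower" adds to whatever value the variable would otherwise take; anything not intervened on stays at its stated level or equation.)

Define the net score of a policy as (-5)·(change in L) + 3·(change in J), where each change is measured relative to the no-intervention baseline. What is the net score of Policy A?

Baseline:
  A = 139
  M = 113
  H = -49 − 5·139 + 113 = -631
  P = -20 + 5·139 + 4·113 + 6·(-631) = -2659
  J = 286 − 5·139 + 4·113 − 5·(-2659) = 13338
  L = 172 + 6·(-631) = -3614
Policy A (A − 59, H := 62):
  A = 139 − 59 = 80
  M = 113
  H = 62
  P = -20 + 5·80 + 4·113 + 6·62 = 1204
  J = 286 − 5·80 + 4·113 − 5·1204 = -5682
  L = 172 + 6·62 = 544
ΔL = 544 − (-3614) = 4158; ΔJ = -5682 − 13338 = -19020
Score = (-5)·4158 + 3·(-19020) = -77850

-77850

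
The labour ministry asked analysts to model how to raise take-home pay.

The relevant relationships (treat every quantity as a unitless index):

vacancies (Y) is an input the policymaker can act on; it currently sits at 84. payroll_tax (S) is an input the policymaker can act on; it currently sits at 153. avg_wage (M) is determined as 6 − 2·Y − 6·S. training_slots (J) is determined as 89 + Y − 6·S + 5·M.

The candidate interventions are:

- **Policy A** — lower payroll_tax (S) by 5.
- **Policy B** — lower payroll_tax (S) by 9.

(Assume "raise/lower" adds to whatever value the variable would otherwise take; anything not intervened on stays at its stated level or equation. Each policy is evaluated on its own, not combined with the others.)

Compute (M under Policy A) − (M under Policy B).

Policy A (S − 5):
  Y = 84
  S = 153 − 5 = 148
  M = 6 − 2·84 − 6·148 = -1050
Policy B (S − 9):
  Y = 84
  S = 153 − 9 = 144
  M = 6 − 2·84 − 6·144 = -1026
M: -1050 − (-1026) = -24

-24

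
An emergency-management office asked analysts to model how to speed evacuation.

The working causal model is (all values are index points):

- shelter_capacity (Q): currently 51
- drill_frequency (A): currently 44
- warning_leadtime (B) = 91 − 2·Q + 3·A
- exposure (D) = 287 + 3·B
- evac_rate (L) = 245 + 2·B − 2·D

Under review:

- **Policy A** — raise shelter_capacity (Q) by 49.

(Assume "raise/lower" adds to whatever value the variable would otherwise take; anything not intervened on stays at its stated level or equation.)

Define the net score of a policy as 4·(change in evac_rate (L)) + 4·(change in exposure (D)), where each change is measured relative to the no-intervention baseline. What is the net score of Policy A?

Baseline:
  Q = 51
  A = 44
  B = 91 − 2·51 + 3·44 = 121
  D = 287 + 3·121 = 650
  L = 245 + 2·121 − 2·650 = -813
Policy A (Q + 49):
  Q = 51 + 49 = 100
  A = 44
  B = 91 − 2·100 + 3·44 = 23
  D = 287 + 3·23 = 356
  L = 245 + 2·23 − 2·356 = -421
ΔL = -421 − (-813) = 392; ΔD = 356 − 650 = -294
Score = 4·392 + 4·(-294) = 392

392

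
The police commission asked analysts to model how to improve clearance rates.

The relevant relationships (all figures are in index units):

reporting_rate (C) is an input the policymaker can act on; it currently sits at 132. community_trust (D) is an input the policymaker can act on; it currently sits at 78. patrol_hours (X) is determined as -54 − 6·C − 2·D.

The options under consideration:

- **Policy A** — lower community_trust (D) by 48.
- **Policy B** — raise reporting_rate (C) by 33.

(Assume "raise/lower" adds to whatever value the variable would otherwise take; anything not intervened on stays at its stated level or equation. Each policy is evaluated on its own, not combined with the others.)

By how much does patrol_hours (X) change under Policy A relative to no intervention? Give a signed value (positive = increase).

Baseline:
  C = 132
  D = 78
  X = -54 − 6·132 − 2·78 = -1002
Policy A (D − 48):
  C = 132
  D = 78 − 48 = 30
  X = -54 − 6·132 − 2·30 = -906
Change in X: -906 − (-1002) = 96

96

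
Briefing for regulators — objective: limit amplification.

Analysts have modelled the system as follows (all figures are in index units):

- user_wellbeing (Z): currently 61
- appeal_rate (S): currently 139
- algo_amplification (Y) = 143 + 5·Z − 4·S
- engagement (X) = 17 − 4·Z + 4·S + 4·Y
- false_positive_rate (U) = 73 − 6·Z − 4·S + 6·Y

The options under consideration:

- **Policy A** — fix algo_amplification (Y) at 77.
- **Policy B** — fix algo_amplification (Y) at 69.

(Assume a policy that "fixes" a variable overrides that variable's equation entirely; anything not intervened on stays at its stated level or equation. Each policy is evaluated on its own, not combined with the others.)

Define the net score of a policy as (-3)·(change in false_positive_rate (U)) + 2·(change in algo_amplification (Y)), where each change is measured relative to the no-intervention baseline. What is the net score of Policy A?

-2960

Baseline:
  Z = 61
  S = 139
  Y = 143 + 5·61 − 4·139 = -108
  U = 73 − 6·61 − 4·139 + 6·(-108) = -1497
Policy A (Y := 77):
  Z = 61
  S = 139
  Y = 77
  U = 73 − 6·61 − 4·139 + 6·77 = -387
ΔU = -387 − (-1497) = 1110; ΔY = 77 − (-108) = 185
Score = (-3)·1110 + 2·185 = -2960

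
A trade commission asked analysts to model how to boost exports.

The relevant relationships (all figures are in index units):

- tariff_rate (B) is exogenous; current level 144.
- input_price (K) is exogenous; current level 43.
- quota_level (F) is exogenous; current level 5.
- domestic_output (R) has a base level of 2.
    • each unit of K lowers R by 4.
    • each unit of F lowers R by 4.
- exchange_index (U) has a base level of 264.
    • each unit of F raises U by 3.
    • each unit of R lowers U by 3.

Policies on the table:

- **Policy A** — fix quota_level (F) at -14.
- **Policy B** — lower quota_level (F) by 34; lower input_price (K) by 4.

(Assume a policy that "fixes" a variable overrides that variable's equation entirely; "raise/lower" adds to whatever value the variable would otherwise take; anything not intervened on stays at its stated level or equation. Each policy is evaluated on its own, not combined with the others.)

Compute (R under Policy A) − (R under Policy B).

-76

Policy A (F := -14):
  K = 43
  F = -14
  R = 2 − 4·43 − 4·(-14) = -114
Policy B (F − 34, K − 4):
  K = 43 − 4 = 39
  F = 5 − 34 = -29
  R = 2 − 4·39 − 4·(-29) = -38
R: -114 − (-38) = -76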